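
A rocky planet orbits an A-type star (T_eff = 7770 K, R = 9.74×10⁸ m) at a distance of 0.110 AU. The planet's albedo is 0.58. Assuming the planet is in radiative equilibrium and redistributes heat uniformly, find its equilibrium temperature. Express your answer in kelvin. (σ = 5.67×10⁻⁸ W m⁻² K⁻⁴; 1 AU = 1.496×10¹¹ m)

d = 0.110 AU = 1.65×10¹⁰ m.
L = 4πR_⋆²σT_⋆⁴ = 4π(9.74×10⁸)² × 5.67×10⁻⁸ × (7770)⁴ = 2.46×10²⁷ W.
S = L/(4πd²) = 7.24×10⁵ W m⁻².
Energy balance: absorbed = emitted ⇒ πR²·S(1−A) = 4πR²·σT_eq⁴, so T_eq⁴ = S(1−A)/(4σ).
T_eq = [7.24×10⁵ × 0.42 / (4 × 5.67×10⁻⁸)]^(1/4) = (1.34×10¹²)^(1/4) = 1080 K.

T_eq ≈ 1080 K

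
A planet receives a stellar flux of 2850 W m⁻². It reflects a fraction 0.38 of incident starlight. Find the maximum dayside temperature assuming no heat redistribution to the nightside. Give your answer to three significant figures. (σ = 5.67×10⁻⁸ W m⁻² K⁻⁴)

T_ss ≈ 420 K

With no redistribution each surface element balances locally: S(1−A) = σT⁴.
T = [2850 × 0.62 / 5.67×10⁻⁸]^(1/4) = (3.12×10¹⁰)^(1/4) = 420 K.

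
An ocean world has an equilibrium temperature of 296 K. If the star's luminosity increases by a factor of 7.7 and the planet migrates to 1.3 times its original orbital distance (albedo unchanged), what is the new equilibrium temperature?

T_eq ≈ 432 K

T_eq ∝ L^(1/4) · d^(−1/2).
T′ = 296 × 7.7^(1/4) / 1.3^(1/2) = 432 K.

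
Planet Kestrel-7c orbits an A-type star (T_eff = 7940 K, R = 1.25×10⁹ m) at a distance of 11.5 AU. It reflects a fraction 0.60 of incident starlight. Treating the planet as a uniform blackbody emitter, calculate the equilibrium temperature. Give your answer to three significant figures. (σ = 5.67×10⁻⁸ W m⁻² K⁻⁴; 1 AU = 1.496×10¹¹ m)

T_eq ≈ 120 K

d = 11.5 AU = 1.72×10¹² m.
L = 4πR_⋆²σT_⋆⁴ = 4π(1.25×10⁹)² × 5.67×10⁻⁸ × (7940)⁴ = 4.42×10²⁷ W.
S = L/(4πd²) = 119 W m⁻².
Energy balance: absorbed = emitted ⇒ πR²·S(1−A) = 4πR²·σT_eq⁴, so T_eq⁴ = S(1−A)/(4σ).
T_eq = [119 × 0.40 / (4 × 5.67×10⁻⁸)]^(1/4) = (2.10×10⁸)^(1/4) = 120 K.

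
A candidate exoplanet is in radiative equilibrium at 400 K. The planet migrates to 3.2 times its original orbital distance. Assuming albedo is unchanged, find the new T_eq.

T_eq ∝ L^(1/4) · d^(−1/2).
T′ = 400 / 3.2^(1/2) = 224 K.

T_eq ≈ 224 K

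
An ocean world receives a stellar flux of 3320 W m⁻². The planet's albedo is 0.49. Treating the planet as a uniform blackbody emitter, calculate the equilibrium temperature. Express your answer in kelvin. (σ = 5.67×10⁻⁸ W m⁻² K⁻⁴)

T_eq ≈ 294 K

Energy balance: absorbed = emitted ⇒ πR²·S(1−A) = 4πR²·σT_eq⁴, so T_eq⁴ = S(1−A)/(4σ).
T_eq = [3320 × 0.51 / (4 × 5.67×10⁻⁸)]^(1/4) = (7.47×10⁹)^(1/4) = 294 K.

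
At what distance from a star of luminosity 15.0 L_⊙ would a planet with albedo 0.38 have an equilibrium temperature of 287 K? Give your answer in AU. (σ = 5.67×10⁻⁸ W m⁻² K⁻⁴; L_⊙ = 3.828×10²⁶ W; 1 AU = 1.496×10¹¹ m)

L = 15.0 × 3.828×10²⁶ = 5.74×10²⁷ W.
From T_eq⁴ = L(1−A)/(16πσd²): d = √[L(1−A)/(16πσT_eq⁴)].
d = √[5.74×10²⁷ × 0.62 / (16π × 5.67×10⁻⁸ × (287)⁴)] = 4.29×10¹¹ m = 2.87 AU.

d ≈ 2.87 AU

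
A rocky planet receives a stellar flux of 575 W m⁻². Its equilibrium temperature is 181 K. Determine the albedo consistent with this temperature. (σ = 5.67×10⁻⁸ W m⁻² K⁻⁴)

A ≈ 0.58

From T_eq⁴ = S(1−A)/(4σ): 1−A = 4σT_eq⁴/S.
1−A = 4 × 5.67×10⁻⁸ × (181)⁴ / 575 = 0.423.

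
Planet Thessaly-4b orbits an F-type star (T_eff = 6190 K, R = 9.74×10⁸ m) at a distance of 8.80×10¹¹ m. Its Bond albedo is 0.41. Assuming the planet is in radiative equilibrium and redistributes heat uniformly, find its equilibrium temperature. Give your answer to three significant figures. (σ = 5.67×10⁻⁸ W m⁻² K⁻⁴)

T_eq ≈ 128 K

L = 4πR_⋆²σT_⋆⁴ = 4π(9.74×10⁸)² × 5.67×10⁻⁸ × (6190)⁴ = 9.92×10²⁶ W.
S = L/(4πd²) = 102 W m⁻².
Energy balance: absorbed = emitted ⇒ πR²·S(1−A) = 4πR²·σT_eq⁴, so T_eq⁴ = S(1−A)/(4σ).
T_eq = [102 × 0.59 / (4 × 5.67×10⁻⁸)]^(1/4) = (2.65×10⁸)^(1/4) = 128 K.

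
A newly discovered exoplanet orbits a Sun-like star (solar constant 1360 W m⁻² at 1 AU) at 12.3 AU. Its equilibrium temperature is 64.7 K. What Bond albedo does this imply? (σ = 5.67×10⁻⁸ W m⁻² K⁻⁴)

A ≈ 0.56

Flux at 12.3 AU: S = 1360/12.3² = 8.99 W m⁻².
From T_eq⁴ = S(1−A)/(4σ): 1−A = 4σT_eq⁴/S.
1−A = 4 × 5.67×10⁻⁸ × (64.7)⁴ / 8.99 = 0.442.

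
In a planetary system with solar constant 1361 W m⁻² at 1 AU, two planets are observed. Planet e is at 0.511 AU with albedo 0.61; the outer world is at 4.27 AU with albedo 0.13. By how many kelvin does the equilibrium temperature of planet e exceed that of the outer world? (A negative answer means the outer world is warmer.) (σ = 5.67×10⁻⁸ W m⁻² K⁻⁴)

T_eq = [S₀(1−A)/(4σd²)]^(1/4), so T ∝ (1−A)^(1/4) / √d.
T₁ = [1361×0.39/(4×5.67×10⁻⁸×0.511²)]^(1/4) = 307.69 K.
T₂ = [1361×0.87/(4×5.67×10⁻⁸×4.27²)]^(1/4) = 130.08 K.

ΔT ≈ 177.6 K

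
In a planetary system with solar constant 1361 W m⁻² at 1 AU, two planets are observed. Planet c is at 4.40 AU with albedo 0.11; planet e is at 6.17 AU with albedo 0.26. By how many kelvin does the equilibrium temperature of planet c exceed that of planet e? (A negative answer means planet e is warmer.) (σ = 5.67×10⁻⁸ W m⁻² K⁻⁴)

ΔT ≈ 25.0 K

T_eq = [S₀(1−A)/(4σd²)]^(1/4), so T ∝ (1−A)^(1/4) / √d.
T₁ = [1361×0.89/(4×5.67×10⁻⁸×4.40²)]^(1/4) = 128.88 K.
T₂ = [1361×0.74/(4×5.67×10⁻⁸×6.17²)]^(1/4) = 103.92 K.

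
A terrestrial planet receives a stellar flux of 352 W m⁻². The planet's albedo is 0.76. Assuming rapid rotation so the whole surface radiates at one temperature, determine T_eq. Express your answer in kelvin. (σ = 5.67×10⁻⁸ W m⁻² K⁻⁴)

T_eq ≈ 139 K

Energy balance: absorbed = emitted ⇒ πR²·S(1−A) = 4πR²·σT_eq⁴, so T_eq⁴ = S(1−A)/(4σ).
T_eq = [352 × 0.24 / (4 × 5.67×10⁻⁸)]^(1/4) = (3.72×10⁸)^(1/4) = 139 K.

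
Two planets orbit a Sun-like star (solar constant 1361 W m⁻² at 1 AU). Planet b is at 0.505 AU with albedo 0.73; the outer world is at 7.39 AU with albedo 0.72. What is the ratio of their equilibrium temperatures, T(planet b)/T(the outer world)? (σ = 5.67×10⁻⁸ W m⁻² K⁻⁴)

T_eq = [S₀(1−A)/(4σd²)]^(1/4), so T ∝ (1−A)^(1/4) / √d.
T₁ = [1361×0.27/(4×5.67×10⁻⁸×0.505²)]^(1/4) = 282.32 K.
T₂ = [1361×0.28/(4×5.67×10⁻⁸×7.39²)]^(1/4) = 74.48 K.

T₁/T₂ ≈ 3.791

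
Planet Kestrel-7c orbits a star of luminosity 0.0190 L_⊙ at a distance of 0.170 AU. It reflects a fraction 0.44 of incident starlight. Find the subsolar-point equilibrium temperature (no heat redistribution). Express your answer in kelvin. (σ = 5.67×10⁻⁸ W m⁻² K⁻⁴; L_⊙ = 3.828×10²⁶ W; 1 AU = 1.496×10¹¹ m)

T_ss ≈ 307 K

d = 0.170 AU = 2.54×10¹⁰ m.
L = 0.0190 × 3.828×10²⁶ = 7.27×10²⁴ W.
Flux: S = L/(4πd²) = 7.27×10²⁴/(4π×(2.54×10¹⁰)²) = 895 W m⁻².
At the subsolar point the surface absorbs S(1−A) and emits σT⁴ per unit area — no factor of 4, since only the local patch is in balance.
T = [895 × 0.56 / 5.67×10⁻⁸]^(1/4) = (8.84×10⁹)^(1/4) = 307 K.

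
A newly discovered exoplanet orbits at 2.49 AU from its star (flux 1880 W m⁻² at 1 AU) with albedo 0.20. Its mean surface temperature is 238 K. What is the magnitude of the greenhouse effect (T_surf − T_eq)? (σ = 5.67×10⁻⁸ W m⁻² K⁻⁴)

S = 1880/2.49² = 303.2 W m⁻².
T_eq = [S(1−A)/(4σ)]^(1/4) = [303.2×0.80/(4×5.67×10⁻⁸)]^(1/4) = 180.8 K.
ΔT = T_surf − T_eq = 238 − 180.8.

ΔT ≈ 57.2 K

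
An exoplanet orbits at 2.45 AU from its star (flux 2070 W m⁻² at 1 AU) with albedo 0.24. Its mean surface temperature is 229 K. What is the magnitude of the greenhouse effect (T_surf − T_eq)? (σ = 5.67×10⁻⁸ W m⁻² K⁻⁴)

S = 2070/2.45² = 344.9 W m⁻².
T_eq = [S(1−A)/(4σ)]^(1/4) = [344.9×0.76/(4×5.67×10⁻⁸)]^(1/4) = 184.4 K.
ΔT = T_surf − T_eq = 229 − 184.4.

ΔT ≈ 44.6 K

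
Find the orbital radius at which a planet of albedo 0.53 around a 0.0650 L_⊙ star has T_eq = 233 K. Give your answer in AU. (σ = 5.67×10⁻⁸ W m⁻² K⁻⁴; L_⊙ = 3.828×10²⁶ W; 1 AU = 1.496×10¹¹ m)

L = 0.0650 × 3.828×10²⁶ = 2.49×10²⁵ W.
From T_eq⁴ = L(1−A)/(16πσd²): d = √[L(1−A)/(16πσT_eq⁴)].
d = √[2.49×10²⁵ × 0.47 / (16π × 5.67×10⁻⁸ × (233)⁴)] = 3.73×10¹⁰ m = 0.249 AU.

d ≈ 0.249 AU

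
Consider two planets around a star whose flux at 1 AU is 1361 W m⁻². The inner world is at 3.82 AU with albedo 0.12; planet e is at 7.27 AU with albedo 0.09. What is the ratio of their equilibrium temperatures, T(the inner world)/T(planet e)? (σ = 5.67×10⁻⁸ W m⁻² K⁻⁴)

T_eq = [S₀(1−A)/(4σd²)]^(1/4), so T ∝ (1−A)^(1/4) / √d.
T₁ = [1361×0.88/(4×5.67×10⁻⁸×3.82²)]^(1/4) = 137.92 K.
T₂ = [1361×0.91/(4×5.67×10⁻⁸×7.27²)]^(1/4) = 100.82 K.

T₁/T₂ ≈ 1.368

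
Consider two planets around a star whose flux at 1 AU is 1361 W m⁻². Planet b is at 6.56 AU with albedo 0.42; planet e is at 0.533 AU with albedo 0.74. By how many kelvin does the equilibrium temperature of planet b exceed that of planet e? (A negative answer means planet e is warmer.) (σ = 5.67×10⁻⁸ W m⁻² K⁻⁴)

ΔT ≈ -177.4 K

T_eq = [S₀(1−A)/(4σd²)]^(1/4), so T ∝ (1−A)^(1/4) / √d.
T₁ = [1361×0.58/(4×5.67×10⁻⁸×6.56²)]^(1/4) = 94.83 K.
T₂ = [1361×0.26/(4×5.67×10⁻⁸×0.533²)]^(1/4) = 272.23 K.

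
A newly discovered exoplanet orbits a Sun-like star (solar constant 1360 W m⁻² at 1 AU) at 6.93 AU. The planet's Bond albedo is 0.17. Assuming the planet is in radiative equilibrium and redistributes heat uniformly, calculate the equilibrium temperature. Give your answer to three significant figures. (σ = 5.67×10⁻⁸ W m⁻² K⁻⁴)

Flux at 6.93 AU: S = 1360/6.93² = 28.3 W m⁻².
Energy balance: absorbed = emitted ⇒ πR²·S(1−A) = 4πR²·σT_eq⁴, so T_eq⁴ = S(1−A)/(4σ).
T_eq = [28.3 × 0.83 / (4 × 5.67×10⁻⁸)]^(1/4) = (1.04×10⁸)^(1/4) = 101 K.

T_eq ≈ 101 K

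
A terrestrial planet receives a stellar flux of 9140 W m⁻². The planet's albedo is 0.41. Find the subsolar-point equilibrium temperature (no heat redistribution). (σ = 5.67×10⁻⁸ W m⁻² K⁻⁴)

At the subsolar point the surface absorbs S(1−A) and emits σT⁴ per unit area — no factor of 4, since only the local patch is in balance.
T = [9140 × 0.59 / 5.67×10⁻⁸]^(1/4) = (9.51×10¹⁰)^(1/4) = 555 K.

T_ss ≈ 555 K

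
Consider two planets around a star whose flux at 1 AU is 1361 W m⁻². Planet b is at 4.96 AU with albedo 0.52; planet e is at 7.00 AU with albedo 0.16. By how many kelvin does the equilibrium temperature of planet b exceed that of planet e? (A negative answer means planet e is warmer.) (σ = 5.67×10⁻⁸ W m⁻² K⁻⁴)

T_eq = [S₀(1−A)/(4σd²)]^(1/4), so T ∝ (1−A)^(1/4) / √d.
T₁ = [1361×0.48/(4×5.67×10⁻⁸×4.96²)]^(1/4) = 104.02 K.
T₂ = [1361×0.84/(4×5.67×10⁻⁸×7.00²)]^(1/4) = 100.71 K.

ΔT ≈ 3.3 K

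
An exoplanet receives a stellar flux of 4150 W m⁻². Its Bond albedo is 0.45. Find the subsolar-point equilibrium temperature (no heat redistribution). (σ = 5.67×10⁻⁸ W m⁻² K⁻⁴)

At the subsolar point the surface absorbs S(1−A) and emits σT⁴ per unit area — no factor of 4, since only the local patch is in balance.
T = [4150 × 0.55 / 5.67×10⁻⁸]^(1/4) = (4.03×10¹⁰)^(1/4) = 448 K.

T_ss ≈ 448 K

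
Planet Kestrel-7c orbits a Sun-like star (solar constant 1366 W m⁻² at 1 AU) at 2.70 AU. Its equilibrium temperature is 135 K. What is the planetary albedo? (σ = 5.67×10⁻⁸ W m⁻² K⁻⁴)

A ≈ 0.60

Flux at 2.70 AU: S = 1366/2.70² = 187 W m⁻².
From T_eq⁴ = S(1−A)/(4σ): 1−A = 4σT_eq⁴/S.
1−A = 4 × 5.67×10⁻⁸ × (135)⁴ / 187 = 0.402.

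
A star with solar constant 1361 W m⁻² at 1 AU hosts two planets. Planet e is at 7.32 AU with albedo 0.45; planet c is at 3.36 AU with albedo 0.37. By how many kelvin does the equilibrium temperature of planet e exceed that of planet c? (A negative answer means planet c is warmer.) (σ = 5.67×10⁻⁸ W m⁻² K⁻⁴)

ΔT ≈ -46.7 K

T_eq = [S₀(1−A)/(4σd²)]^(1/4), so T ∝ (1−A)^(1/4) / √d.
T₁ = [1361×0.55/(4×5.67×10⁻⁸×7.32²)]^(1/4) = 88.59 K.
T₂ = [1361×0.63/(4×5.67×10⁻⁸×3.36²)]^(1/4) = 135.28 K.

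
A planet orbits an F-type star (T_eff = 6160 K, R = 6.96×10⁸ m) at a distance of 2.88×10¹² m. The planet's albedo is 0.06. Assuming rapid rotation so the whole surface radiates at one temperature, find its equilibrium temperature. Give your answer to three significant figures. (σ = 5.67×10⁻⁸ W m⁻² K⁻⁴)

L = 4πR_⋆²σT_⋆⁴ = 4π(6.96×10⁸)² × 5.67×10⁻⁸ × (6160)⁴ = 4.97×10²⁶ W.
S = L/(4πd²) = 4.77 W m⁻².
Energy balance: absorbed = emitted ⇒ πR²·S(1−A) = 4πR²·σT_eq⁴, so T_eq⁴ = S(1−A)/(4σ).
T_eq = [4.77 × 0.94 / (4 × 5.67×10⁻⁸)]^(1/4) = (1.98×10⁷)^(1/4) = 66.7 K.

T_eq ≈ 66.7 K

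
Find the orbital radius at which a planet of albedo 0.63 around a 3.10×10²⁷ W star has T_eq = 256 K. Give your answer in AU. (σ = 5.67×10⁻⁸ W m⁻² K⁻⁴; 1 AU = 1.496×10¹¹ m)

From T_eq⁴ = L(1−A)/(16πσd²): d = √[L(1−A)/(16πσT_eq⁴)].
d = √[3.10×10²⁷ × 0.37 / (16π × 5.67×10⁻⁸ × (256)⁴)] = 3.06×10¹¹ m = 2.05 AU.

d ≈ 2.05 AU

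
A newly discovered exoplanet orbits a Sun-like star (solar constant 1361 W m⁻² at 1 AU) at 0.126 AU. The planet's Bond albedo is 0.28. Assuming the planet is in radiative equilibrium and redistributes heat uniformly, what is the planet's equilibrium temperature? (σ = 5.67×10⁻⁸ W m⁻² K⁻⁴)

T_eq ≈ 722 K

Flux at 0.126 AU: S = 1361/0.126² = 8.57×10⁴ W m⁻².
Energy balance: absorbed = emitted ⇒ πR²·S(1−A) = 4πR²·σT_eq⁴, so T_eq⁴ = S(1−A)/(4σ).
T_eq = [8.57×10⁴ × 0.72 / (4 × 5.67×10⁻⁸)]^(1/4) = (2.72×10¹¹)^(1/4) = 722 K.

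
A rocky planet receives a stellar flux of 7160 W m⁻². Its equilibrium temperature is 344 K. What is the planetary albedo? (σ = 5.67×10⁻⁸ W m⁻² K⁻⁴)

From T_eq⁴ = S(1−A)/(4σ): 1−A = 4σT_eq⁴/S.
1−A = 4 × 5.67×10⁻⁸ × (344)⁴ / 7160 = 0.444.

A ≈ 0.56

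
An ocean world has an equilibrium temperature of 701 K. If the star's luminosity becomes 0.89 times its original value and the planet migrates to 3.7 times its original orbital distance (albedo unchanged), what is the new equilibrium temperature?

T_eq ∝ L^(1/4) · d^(−1/2).
T′ = 701 × 0.89^(1/4) / 3.7^(1/2) = 354 K.

T_eq ≈ 354 K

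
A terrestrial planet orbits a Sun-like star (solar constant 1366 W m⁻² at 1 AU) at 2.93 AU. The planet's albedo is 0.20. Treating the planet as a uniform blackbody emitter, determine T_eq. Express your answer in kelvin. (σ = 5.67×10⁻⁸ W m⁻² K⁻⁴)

Flux at 2.93 AU: S = 1366/2.93² = 159 W m⁻².
Energy balance: absorbed = emitted ⇒ πR²·S(1−A) = 4πR²·σT_eq⁴, so T_eq⁴ = S(1−A)/(4σ).
T_eq = [159 × 0.80 / (4 × 5.67×10⁻⁸)]^(1/4) = (5.61×10⁸)^(1/4) = 154 K.

T_eq ≈ 154 K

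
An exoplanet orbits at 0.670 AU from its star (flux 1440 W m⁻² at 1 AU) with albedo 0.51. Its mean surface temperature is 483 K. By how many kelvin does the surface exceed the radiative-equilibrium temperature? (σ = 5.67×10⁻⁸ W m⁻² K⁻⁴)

S = 1440/0.670² = 3208 W m⁻².
T_eq = [S(1−A)/(4σ)]^(1/4) = [3208×0.49/(4×5.67×10⁻⁸)]^(1/4) = 288.5 K.
ΔT = T_surf − T_eq = 483 − 288.5.

ΔT ≈ 194.5 K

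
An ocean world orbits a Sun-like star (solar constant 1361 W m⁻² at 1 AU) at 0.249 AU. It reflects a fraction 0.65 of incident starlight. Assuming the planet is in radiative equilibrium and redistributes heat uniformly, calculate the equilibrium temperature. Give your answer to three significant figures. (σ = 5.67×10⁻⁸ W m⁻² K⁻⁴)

T_eq ≈ 429 K

Flux at 0.249 AU: S = 1361/0.249² = 2.20×10⁴ W m⁻².
Energy balance: absorbed = emitted ⇒ πR²·S(1−A) = 4πR²·σT_eq⁴, so T_eq⁴ = S(1−A)/(4σ).
T_eq = [2.20×10⁴ × 0.35 / (4 × 5.67×10⁻⁸)]^(1/4) = (3.39×10¹⁰)^(1/4) = 429 K.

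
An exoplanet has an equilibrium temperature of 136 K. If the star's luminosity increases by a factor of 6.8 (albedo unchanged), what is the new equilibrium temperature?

T_eq ≈ 220 K

T_eq ∝ L^(1/4) · d^(−1/2).
T′ = 136 × 6.8^(1/4) = 220 K.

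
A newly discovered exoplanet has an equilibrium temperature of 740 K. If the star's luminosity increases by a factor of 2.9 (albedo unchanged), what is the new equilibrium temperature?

T_eq ∝ L^(1/4) · d^(−1/2).
T′ = 740 × 2.9^(1/4) = 966 K.

T_eq ≈ 966 K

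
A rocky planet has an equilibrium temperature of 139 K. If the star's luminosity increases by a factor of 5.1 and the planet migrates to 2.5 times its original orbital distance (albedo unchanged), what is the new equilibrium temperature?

T_eq ∝ L^(1/4) · d^(−1/2).
T′ = 139 × 5.1^(1/4) / 2.5^(1/2) = 132 K.

T_eq ≈ 132 K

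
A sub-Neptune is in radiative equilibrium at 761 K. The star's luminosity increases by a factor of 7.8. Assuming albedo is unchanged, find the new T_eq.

T_eq ∝ L^(1/4) · d^(−1/2).
T′ = 761 × 7.8^(1/4) = 1270 K.

T_eq ≈ 1270 K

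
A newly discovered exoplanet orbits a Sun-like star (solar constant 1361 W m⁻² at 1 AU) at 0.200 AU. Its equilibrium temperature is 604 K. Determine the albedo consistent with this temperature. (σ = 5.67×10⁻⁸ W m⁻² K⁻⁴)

Flux at 0.200 AU: S = 1361/0.200² = 3.40×10⁴ W m⁻².
From T_eq⁴ = S(1−A)/(4σ): 1−A = 4σT_eq⁴/S.
1−A = 4 × 5.67×10⁻⁸ × (604)⁴ / 3.40×10⁴ = 0.887.

A ≈ 0.11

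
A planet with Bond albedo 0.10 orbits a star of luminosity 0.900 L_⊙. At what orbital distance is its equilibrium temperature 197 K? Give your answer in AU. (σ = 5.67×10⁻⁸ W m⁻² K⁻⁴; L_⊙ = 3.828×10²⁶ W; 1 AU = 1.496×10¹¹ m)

L = 0.900 × 3.828×10²⁶ = 3.45×10²⁶ W.
From T_eq⁴ = L(1−A)/(16πσd²): d = √[L(1−A)/(16πσT_eq⁴)].
d = √[3.45×10²⁶ × 0.90 / (16π × 5.67×10⁻⁸ × (197)⁴)] = 2.69×10¹¹ m = 1.80 AU.

d ≈ 1.80 AU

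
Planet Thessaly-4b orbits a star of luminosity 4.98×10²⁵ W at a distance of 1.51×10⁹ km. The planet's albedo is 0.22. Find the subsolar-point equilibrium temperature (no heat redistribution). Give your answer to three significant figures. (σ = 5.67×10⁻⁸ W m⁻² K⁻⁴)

T_ss ≈ 69.9 K

d = 1.51×10⁹ km = 1.51×10¹² m.
Flux: S = L/(4πd²) = 4.98×10²⁵/(4π×(1.51×10¹²)²) = 1.74 W m⁻².
At the subsolar point the surface absorbs S(1−A) and emits σT⁴ per unit area — no factor of 4, since only the local patch is in balance.
T = [1.74 × 0.78 / 5.67×10⁻⁸]^(1/4) = (2.39×10⁷)^(1/4) = 69.9 K.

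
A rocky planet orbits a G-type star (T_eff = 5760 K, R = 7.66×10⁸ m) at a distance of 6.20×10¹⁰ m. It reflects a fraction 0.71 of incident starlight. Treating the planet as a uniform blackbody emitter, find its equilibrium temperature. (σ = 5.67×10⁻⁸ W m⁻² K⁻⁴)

L = 4πR_⋆²σT_⋆⁴ = 4π(7.66×10⁸)² × 5.67×10⁻⁸ × (5760)⁴ = 4.60×10²⁶ W.
S = L/(4πd²) = 9530 W m⁻².
Energy balance: absorbed = emitted ⇒ πR²·S(1−A) = 4πR²·σT_eq⁴, so T_eq⁴ = S(1−A)/(4σ).
T_eq = [9530 × 0.29 / (4 × 5.67×10⁻⁸)]^(1/4) = (1.22×10¹⁰)^(1/4) = 332 K.

T_eq ≈ 332 K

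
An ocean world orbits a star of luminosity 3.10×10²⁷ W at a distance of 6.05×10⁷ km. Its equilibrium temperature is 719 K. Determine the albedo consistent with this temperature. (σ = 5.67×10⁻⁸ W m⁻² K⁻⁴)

d = 6.05×10⁷ km = 6.05×10¹⁰ m.
Flux: S = L/(4πd²) = 3.10×10²⁷/(4π×(6.05×10¹⁰)²) = 6.74×10⁴ W m⁻².
From T_eq⁴ = S(1−A)/(4σ): 1−A = 4σT_eq⁴/S.
1−A = 4 × 5.67×10⁻⁸ × (719)⁴ / 6.74×10⁴ = 0.899.

A ≈ 0.10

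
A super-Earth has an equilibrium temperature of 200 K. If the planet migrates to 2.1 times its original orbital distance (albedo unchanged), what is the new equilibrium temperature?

T_eq ≈ 138 K

T_eq ∝ L^(1/4) · d^(−1/2).
T′ = 200 / 2.1^(1/2) = 138 K.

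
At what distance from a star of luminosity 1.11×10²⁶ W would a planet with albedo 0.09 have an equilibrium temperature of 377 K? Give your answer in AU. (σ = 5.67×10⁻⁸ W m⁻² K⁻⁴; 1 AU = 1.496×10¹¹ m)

d ≈ 0.280 AU

From T_eq⁴ = L(1−A)/(16πσd²): d = √[L(1−A)/(16πσT_eq⁴)].
d = √[1.11×10²⁶ × 0.91 / (16π × 5.67×10⁻⁸ × (377)⁴)] = 4.19×10¹⁰ m = 0.280 AU.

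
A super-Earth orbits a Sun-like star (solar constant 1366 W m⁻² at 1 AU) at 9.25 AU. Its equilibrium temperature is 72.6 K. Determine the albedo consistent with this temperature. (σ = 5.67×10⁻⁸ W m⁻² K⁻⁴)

A ≈ 0.61

Flux at 9.25 AU: S = 1366/9.25² = 16.0 W m⁻².
From T_eq⁴ = S(1−A)/(4σ): 1−A = 4σT_eq⁴/S.
1−A = 4 × 5.67×10⁻⁸ × (72.6)⁴ / 16.0 = 0.395.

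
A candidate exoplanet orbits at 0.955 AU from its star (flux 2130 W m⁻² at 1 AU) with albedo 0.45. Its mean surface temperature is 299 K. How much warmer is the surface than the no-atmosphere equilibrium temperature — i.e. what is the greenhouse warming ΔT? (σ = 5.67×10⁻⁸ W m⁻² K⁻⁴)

ΔT ≈ 24.7 K

S = 2130/0.955² = 2335 W m⁻².
T_eq = [S(1−A)/(4σ)]^(1/4) = [2335×0.55/(4×5.67×10⁻⁸)]^(1/4) = 274.3 K.
ΔT = T_surf − T_eq = 299 − 274.3.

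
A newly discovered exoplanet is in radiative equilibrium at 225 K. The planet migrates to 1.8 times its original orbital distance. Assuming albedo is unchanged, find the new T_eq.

T_eq ∝ L^(1/4) · d^(−1/2).
T′ = 225 / 1.8^(1/2) = 168 K.

T_eq ≈ 168 K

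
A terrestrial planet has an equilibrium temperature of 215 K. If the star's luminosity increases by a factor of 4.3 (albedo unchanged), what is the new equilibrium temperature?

T_eq ∝ L^(1/4) · d^(−1/2).
T′ = 215 × 4.3^(1/4) = 310 K.

T_eq ≈ 310 K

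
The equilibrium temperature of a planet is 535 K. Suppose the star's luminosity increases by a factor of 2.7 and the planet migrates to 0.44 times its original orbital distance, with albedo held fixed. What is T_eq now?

T_eq ≈ 1030 K

T_eq ∝ L^(1/4) · d^(−1/2).
T′ = 535 × 2.7^(1/4) / 0.44^(1/2) = 1030 K.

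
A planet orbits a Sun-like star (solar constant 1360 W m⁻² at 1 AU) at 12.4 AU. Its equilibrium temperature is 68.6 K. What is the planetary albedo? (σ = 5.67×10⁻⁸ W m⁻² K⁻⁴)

A ≈ 0.43

Flux at 12.4 AU: S = 1360/12.4² = 8.84 W m⁻².
From T_eq⁴ = S(1−A)/(4σ): 1−A = 4σT_eq⁴/S.
1−A = 4 × 5.67×10⁻⁸ × (68.6)⁴ / 8.84 = 0.568.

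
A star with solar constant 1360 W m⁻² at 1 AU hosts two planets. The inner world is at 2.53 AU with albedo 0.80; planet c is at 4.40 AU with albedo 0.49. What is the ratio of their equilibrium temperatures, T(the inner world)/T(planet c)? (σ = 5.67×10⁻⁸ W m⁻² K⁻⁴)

T₁/T₂ ≈ 1.044

T_eq = [S₀(1−A)/(4σd²)]^(1/4), so T ∝ (1−A)^(1/4) / √d.
T₁ = [1360×0.20/(4×5.67×10⁻⁸×2.53²)]^(1/4) = 117.00 K.
T₂ = [1360×0.51/(4×5.67×10⁻⁸×4.40²)]^(1/4) = 112.11 K.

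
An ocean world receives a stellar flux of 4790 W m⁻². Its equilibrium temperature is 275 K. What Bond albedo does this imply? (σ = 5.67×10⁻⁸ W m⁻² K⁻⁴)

A ≈ 0.73

From T_eq⁴ = S(1−A)/(4σ): 1−A = 4σT_eq⁴/S.
1−A = 4 × 5.67×10⁻⁸ × (275)⁴ / 4790 = 0.271.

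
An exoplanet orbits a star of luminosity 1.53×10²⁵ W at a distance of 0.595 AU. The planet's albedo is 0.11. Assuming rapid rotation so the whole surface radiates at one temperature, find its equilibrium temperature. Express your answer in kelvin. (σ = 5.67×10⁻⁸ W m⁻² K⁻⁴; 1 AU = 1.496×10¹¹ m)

T_eq ≈ 157 K

d = 0.595 AU = 8.90×10¹⁰ m.
Flux: S = L/(4πd²) = 1.53×10²⁵/(4π×(8.90×10¹⁰)²) = 154 W m⁻².
Energy balance: absorbed = emitted ⇒ πR²·S(1−A) = 4πR²·σT_eq⁴, so T_eq⁴ = S(1−A)/(4σ).
T_eq = [154 × 0.89 / (4 × 5.67×10⁻⁸)]^(1/4) = (6.03×10⁸)^(1/4) = 157 K.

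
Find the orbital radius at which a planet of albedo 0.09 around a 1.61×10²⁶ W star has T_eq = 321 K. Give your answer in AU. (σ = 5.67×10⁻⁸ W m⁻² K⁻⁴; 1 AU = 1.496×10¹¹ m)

d ≈ 0.465 AU

From T_eq⁴ = L(1−A)/(16πσd²): d = √[L(1−A)/(16πσT_eq⁴)].
d = √[1.61×10²⁶ × 0.91 / (16π × 5.67×10⁻⁸ × (321)⁴)] = 6.96×10¹⁰ m = 0.465 AU.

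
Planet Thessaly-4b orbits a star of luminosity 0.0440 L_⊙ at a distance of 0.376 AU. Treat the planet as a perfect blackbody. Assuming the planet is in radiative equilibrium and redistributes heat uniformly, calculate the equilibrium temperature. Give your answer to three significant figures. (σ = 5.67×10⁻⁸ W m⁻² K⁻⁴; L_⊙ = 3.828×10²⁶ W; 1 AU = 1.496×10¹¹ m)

T_eq ≈ 208 K

d = 0.376 AU = 5.62×10¹⁰ m.
L = 0.0440 × 3.828×10²⁶ = 1.68×10²⁵ W.
Flux: S = L/(4πd²) = 1.68×10²⁵/(4π×(5.62×10¹⁰)²) = 424 W m⁻².
Energy balance: absorbed = emitted ⇒ πR²·S(1−A) = 4πR²·σT_eq⁴, so T_eq⁴ = S(1−A)/(4σ).
T_eq = [424 × 1.00 / (4 × 5.67×10⁻⁸)]^(1/4) = (1.87×10⁹)^(1/4) = 208 K.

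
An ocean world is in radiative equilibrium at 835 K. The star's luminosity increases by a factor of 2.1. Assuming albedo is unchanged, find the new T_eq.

T_eq ∝ L^(1/4) · d^(−1/2).
T′ = 835 × 2.1^(1/4) = 1010 K.

T_eq ≈ 1010 K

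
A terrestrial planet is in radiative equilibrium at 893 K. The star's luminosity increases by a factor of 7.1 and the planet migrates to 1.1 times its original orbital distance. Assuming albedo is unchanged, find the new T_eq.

T_eq ≈ 1390 K

T_eq ∝ L^(1/4) · d^(−1/2).
T′ = 893 × 7.1^(1/4) / 1.1^(1/2) = 1390 K.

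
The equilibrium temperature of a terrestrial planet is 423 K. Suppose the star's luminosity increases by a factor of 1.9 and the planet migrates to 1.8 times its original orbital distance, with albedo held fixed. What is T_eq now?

T_eq ∝ L^(1/4) · d^(−1/2).
T′ = 423 × 1.9^(1/4) / 1.8^(1/2) = 370 K.

T_eq ≈ 370 K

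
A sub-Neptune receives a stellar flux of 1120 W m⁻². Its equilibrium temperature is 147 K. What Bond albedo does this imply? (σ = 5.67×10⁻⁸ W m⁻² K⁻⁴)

A ≈ 0.91

From T_eq⁴ = S(1−A)/(4σ): 1−A = 4σT_eq⁴/S.
1−A = 4 × 5.67×10⁻⁸ × (147)⁴ / 1120 = 0.095.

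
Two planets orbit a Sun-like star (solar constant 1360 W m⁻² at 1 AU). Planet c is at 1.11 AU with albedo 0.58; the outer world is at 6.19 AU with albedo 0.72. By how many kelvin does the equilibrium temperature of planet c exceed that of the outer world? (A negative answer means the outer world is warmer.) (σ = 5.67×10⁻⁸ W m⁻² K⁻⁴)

T_eq = [S₀(1−A)/(4σd²)]^(1/4), so T ∝ (1−A)^(1/4) / √d.
T₁ = [1360×0.42/(4×5.67×10⁻⁸×1.11²)]^(1/4) = 212.63 K.
T₂ = [1360×0.28/(4×5.67×10⁻⁸×6.19²)]^(1/4) = 81.36 K.

ΔT ≈ 131.3 K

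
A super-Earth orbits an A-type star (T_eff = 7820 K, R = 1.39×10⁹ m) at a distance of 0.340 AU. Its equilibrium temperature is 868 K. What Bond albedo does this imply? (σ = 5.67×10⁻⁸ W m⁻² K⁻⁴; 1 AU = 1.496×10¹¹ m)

d = 0.340 AU = 5.09×10¹⁰ m.
L = 4πR_⋆²σT_⋆⁴ = 4π(1.39×10⁹)² × 5.67×10⁻⁸ × (7820)⁴ = 5.15×10²⁷ W.
S = L/(4πd²) = 1.58×10⁵ W m⁻².
From T_eq⁴ = S(1−A)/(4σ): 1−A = 4σT_eq⁴/S.
1−A = 4 × 5.67×10⁻⁸ × (868)⁴ / 1.58×10⁵ = 0.813.

A ≈ 0.19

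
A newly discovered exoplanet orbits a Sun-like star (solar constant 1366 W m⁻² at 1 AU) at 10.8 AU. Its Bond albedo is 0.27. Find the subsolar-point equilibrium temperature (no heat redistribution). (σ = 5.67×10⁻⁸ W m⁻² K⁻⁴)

T_ss ≈ 111 K

Flux at 10.8 AU: S = 1366/10.8² = 11.7 W m⁻².
At the subsolar point the surface absorbs S(1−A) and emits σT⁴ per unit area — no factor of 4, since only the local patch is in balance.
T = [11.7 × 0.73 / 5.67×10⁻⁸]^(1/4) = (1.51×10⁸)^(1/4) = 111 K.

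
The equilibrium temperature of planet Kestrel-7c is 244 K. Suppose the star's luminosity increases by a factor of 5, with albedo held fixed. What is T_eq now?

T_eq ∝ L^(1/4) · d^(−1/2).
T′ = 244 × 5^(1/4) = 365 K.

T_eq ≈ 365 K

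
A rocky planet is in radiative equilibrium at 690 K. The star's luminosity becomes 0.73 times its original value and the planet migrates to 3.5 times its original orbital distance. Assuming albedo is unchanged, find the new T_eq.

T_eq ∝ L^(1/4) · d^(−1/2).
T′ = 690 × 0.73^(1/4) / 3.5^(1/2) = 341 K.

T_eq ≈ 341 K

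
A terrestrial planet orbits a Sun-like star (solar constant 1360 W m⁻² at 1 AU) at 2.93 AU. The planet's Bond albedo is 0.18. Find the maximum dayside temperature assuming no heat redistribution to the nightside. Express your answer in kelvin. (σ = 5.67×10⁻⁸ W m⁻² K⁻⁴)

Flux at 2.93 AU: S = 1360/2.93² = 158 W m⁻².
With no redistribution each surface element balances locally: S(1−A) = σT⁴.
T = [158 × 0.82 / 5.67×10⁻⁸]^(1/4) = (2.29×10⁹)^(1/4) = 219 K.

T_ss ≈ 219 K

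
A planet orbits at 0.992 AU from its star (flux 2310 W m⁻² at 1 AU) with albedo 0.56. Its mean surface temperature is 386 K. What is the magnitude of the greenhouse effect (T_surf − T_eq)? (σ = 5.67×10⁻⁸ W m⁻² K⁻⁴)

S = 2310/0.992² = 2347 W m⁻².
T_eq = [S(1−A)/(4σ)]^(1/4) = [2347×0.44/(4×5.67×10⁻⁸)]^(1/4) = 259.8 K.
ΔT = T_surf − T_eq = 386 − 259.8.

ΔT ≈ 126.2 K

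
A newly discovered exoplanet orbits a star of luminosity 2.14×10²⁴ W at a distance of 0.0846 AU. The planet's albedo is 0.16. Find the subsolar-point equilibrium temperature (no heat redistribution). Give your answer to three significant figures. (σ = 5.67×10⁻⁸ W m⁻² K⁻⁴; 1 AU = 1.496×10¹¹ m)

d = 0.0846 AU = 1.27×10¹⁰ m.
Flux: S = L/(4πd²) = 2.14×10²⁴/(4π×(1.27×10¹⁰)²) = 1060 W m⁻².
At the subsolar point the surface absorbs S(1−A) and emits σT⁴ per unit area — no factor of 4, since only the local patch is in balance.
T = [1060 × 0.84 / 5.67×10⁻⁸]^(1/4) = (1.58×10¹⁰)^(1/4) = 354 K.

T_ss ≈ 354 K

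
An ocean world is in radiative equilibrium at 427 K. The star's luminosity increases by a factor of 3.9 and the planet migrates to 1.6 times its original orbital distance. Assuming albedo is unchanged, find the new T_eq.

T_eq ≈ 474 K

T_eq ∝ L^(1/4) · d^(−1/2).
T′ = 427 × 3.9^(1/4) / 1.6^(1/2) = 474 K.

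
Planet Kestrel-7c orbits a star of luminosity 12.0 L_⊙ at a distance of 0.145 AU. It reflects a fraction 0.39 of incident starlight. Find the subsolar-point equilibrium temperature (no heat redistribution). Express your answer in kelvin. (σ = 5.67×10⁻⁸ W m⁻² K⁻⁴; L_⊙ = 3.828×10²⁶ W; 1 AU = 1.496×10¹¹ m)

d = 0.145 AU = 2.17×10¹⁰ m.
L = 12.0 × 3.828×10²⁶ = 4.59×10²⁷ W.
Flux: S = L/(4πd²) = 4.59×10²⁷/(4π×(2.17×10¹⁰)²) = 7.77×10⁵ W m⁻².
At the subsolar point the surface absorbs S(1−A) and emits σT⁴ per unit area — no factor of 4, since only the local patch is in balance.
T = [7.77×10⁵ × 0.61 / 5.67×10⁻⁸]^(1/4) = (8.36×10¹²)^(1/4) = 1700 K.

T_ss ≈ 1700 K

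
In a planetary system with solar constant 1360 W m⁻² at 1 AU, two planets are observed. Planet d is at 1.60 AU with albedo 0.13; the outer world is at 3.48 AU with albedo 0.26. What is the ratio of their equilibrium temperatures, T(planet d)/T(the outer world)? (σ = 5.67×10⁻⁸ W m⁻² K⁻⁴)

T₁/T₂ ≈ 1.536

T_eq = [S₀(1−A)/(4σd²)]^(1/4), so T ∝ (1−A)^(1/4) / √d.
T₁ = [1360×0.87/(4×5.67×10⁻⁸×1.60²)]^(1/4) = 212.47 K.
T₂ = [1360×0.74/(4×5.67×10⁻⁸×3.48²)]^(1/4) = 138.35 K.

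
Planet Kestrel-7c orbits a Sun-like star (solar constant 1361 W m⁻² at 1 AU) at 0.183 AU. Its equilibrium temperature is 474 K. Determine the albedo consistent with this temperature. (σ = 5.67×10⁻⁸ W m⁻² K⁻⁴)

A ≈ 0.72

Flux at 0.183 AU: S = 1361/0.183² = 4.06×10⁴ W m⁻².
From T_eq⁴ = S(1−A)/(4σ): 1−A = 4σT_eq⁴/S.
1−A = 4 × 5.67×10⁻⁸ × (474)⁴ / 4.06×10⁴ = 0.282.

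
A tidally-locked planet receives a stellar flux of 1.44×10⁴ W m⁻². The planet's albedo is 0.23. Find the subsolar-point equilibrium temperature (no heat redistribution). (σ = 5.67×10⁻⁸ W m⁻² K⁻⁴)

At the subsolar point the surface absorbs S(1−A) and emits σT⁴ per unit area — no factor of 4, since only the local patch is in balance.
T = [1.44×10⁴ × 0.77 / 5.67×10⁻⁸]^(1/4) = (1.96×10¹¹)^(1/4) = 665 K.

T_ss ≈ 665 K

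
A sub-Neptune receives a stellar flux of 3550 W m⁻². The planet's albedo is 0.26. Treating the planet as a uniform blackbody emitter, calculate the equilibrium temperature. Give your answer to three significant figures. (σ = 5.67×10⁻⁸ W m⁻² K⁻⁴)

T_eq ≈ 328 K

Energy balance: absorbed = emitted ⇒ πR²·S(1−A) = 4πR²·σT_eq⁴, so T_eq⁴ = S(1−A)/(4σ).
T_eq = [3550 × 0.74 / (4 × 5.67×10⁻⁸)]^(1/4) = (1.16×10¹⁰)^(1/4) = 328 K.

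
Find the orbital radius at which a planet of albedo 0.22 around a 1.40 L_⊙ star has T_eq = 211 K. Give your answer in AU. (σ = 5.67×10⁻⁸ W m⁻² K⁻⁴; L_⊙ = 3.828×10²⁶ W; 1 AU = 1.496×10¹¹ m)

L = 1.40 × 3.828×10²⁶ = 5.36×10²⁶ W.
From T_eq⁴ = L(1−A)/(16πσd²): d = √[L(1−A)/(16πσT_eq⁴)].
d = √[5.36×10²⁶ × 0.78 / (16π × 5.67×10⁻⁸ × (211)⁴)] = 2.72×10¹¹ m = 1.82 AU.

d ≈ 1.82 AU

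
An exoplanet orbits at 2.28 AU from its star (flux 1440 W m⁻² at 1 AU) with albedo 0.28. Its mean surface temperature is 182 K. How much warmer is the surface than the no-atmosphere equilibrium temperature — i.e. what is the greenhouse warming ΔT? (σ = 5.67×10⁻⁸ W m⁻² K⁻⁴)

S = 1440/2.28² = 277.0 W m⁻².
T_eq = [S(1−A)/(4σ)]^(1/4) = [277.0×0.72/(4×5.67×10⁻⁸)]^(1/4) = 172.2 K.
ΔT = T_surf − T_eq = 182 − 172.2.

ΔT ≈ 9.8 K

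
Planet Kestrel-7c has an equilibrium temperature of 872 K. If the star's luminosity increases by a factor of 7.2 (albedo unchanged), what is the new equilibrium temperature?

T_eq ∝ L^(1/4) · d^(−1/2).
T′ = 872 × 7.2^(1/4) = 1430 K.

T_eq ≈ 1430 K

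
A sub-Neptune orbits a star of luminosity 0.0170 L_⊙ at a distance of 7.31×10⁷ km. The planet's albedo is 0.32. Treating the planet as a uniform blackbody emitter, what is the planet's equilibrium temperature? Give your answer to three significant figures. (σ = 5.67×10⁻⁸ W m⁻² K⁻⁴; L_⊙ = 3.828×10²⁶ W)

T_eq ≈ 131 K

d = 7.31×10⁷ km = 7.31×10¹⁰ m.
L = 0.0170 × 3.828×10²⁶ = 6.51×10²⁴ W.
Flux: S = L/(4πd²) = 6.51×10²⁴/(4π×(7.31×10¹⁰)²) = 96.9 W m⁻².
Energy balance: absorbed = emitted ⇒ πR²·S(1−A) = 4πR²·σT_eq⁴, so T_eq⁴ = S(1−A)/(4σ).
T_eq = [96.9 × 0.68 / (4 × 5.67×10⁻⁸)]^(1/4) = (2.91×10⁸)^(1/4) = 131 K.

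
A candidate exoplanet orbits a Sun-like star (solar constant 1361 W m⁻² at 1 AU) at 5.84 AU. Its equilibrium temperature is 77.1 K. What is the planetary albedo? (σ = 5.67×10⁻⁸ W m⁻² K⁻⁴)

A ≈ 0.80

Flux at 5.84 AU: S = 1361/5.84² = 39.9 W m⁻².
From T_eq⁴ = S(1−A)/(4σ): 1−A = 4σT_eq⁴/S.
1−A = 4 × 5.67×10⁻⁸ × (77.1)⁴ / 39.9 = 0.201.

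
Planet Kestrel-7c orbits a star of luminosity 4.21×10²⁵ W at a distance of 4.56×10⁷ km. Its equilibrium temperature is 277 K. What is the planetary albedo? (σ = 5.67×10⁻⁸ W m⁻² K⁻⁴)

A ≈ 0.17

d = 4.56×10⁷ km = 4.56×10¹⁰ m.
Flux: S = L/(4πd²) = 4.21×10²⁵/(4π×(4.56×10¹⁰)²) = 1610 W m⁻².
From T_eq⁴ = S(1−A)/(4σ): 1−A = 4σT_eq⁴/S.
1−A = 4 × 5.67×10⁻⁸ × (277)⁴ / 1610 = 0.829.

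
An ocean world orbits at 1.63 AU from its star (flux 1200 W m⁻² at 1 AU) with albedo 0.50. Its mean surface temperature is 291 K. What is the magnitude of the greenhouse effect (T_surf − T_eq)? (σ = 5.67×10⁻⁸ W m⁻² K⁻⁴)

S = 1200/1.63² = 451.7 W m⁻².
T_eq = [S(1−A)/(4σ)]^(1/4) = [451.7×0.50/(4×5.67×10⁻⁸)]^(1/4) = 177.6 K.
ΔT = T_surf − T_eq = 291 − 177.6.

ΔT ≈ 113.4 K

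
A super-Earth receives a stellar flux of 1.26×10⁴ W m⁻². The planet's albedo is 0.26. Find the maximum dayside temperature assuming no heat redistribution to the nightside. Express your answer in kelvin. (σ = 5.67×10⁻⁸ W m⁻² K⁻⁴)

With no redistribution each surface element balances locally: S(1−A) = σT⁴.
T = [1.26×10⁴ × 0.74 / 5.67×10⁻⁸]^(1/4) = (1.64×10¹¹)^(1/4) = 637 K.

T_ss ≈ 637 K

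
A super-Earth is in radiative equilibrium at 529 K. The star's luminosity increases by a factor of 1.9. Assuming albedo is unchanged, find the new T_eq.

T_eq ≈ 621 K

T_eq ∝ L^(1/4) · d^(−1/2).
T′ = 529 × 1.9^(1/4) = 621 K.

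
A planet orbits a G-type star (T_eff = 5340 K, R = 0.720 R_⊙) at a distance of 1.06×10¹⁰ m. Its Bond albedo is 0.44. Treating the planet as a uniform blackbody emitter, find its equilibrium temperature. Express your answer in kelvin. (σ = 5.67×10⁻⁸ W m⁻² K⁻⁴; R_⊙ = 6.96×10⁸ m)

R_⋆ = 0.720 × 6.96×10⁸ = 5.01×10⁸ m.
L = 4πR_⋆²σT_⋆⁴ = 4π(5.01×10⁸)² × 5.67×10⁻⁸ × (5340)⁴ = 1.45×10²⁶ W.
S = L/(4πd²) = 1.03×10⁵ W m⁻².
Energy balance: absorbed = emitted ⇒ πR²·S(1−A) = 4πR²·σT_eq⁴, so T_eq⁴ = S(1−A)/(4σ).
T_eq = [1.03×10⁵ × 0.56 / (4 × 5.67×10⁻⁸)]^(1/4) = (2.54×10¹¹)^(1/4) = 710 K.

T_eq ≈ 710 K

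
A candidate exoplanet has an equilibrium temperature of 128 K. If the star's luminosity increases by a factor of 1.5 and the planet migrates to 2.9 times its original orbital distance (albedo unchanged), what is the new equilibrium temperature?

T_eq ≈ 83.2 K

T_eq ∝ L^(1/4) · d^(−1/2).
T′ = 128 × 1.5^(1/4) / 2.9^(1/2) = 83.2 K.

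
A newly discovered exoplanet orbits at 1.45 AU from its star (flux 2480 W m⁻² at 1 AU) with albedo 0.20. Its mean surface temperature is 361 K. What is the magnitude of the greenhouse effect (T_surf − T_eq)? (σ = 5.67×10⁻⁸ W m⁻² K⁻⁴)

ΔT ≈ 107.0 K

S = 2480/1.45² = 1180 W m⁻².
T_eq = [S(1−A)/(4σ)]^(1/4) = [1180×0.80/(4×5.67×10⁻⁸)]^(1/4) = 254.0 K.
ΔT = T_surf − T_eq = 361 − 254.0.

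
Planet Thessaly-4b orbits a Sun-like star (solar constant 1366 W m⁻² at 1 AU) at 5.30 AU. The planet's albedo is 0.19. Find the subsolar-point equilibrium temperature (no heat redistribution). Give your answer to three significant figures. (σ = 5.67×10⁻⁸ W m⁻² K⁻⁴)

Flux at 5.30 AU: S = 1366/5.30² = 48.6 W m⁻².
At the subsolar point the surface absorbs S(1−A) and emits σT⁴ per unit area — no factor of 4, since only the local patch is in balance.
T = [48.6 × 0.81 / 5.67×10⁻⁸]^(1/4) = (6.95×10⁸)^(1/4) = 162 K.

T_ss ≈ 162 K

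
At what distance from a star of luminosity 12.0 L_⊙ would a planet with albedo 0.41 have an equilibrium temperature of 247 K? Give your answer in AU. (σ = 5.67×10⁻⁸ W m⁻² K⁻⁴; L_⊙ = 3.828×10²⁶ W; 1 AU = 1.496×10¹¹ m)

L = 12.0 × 3.828×10²⁶ = 4.59×10²⁷ W.
From T_eq⁴ = L(1−A)/(16πσd²): d = √[L(1−A)/(16πσT_eq⁴)].
d = √[4.59×10²⁷ × 0.59 / (16π × 5.67×10⁻⁸ × (247)⁴)] = 5.05×10¹¹ m = 3.38 AU.

d ≈ 3.38 AU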